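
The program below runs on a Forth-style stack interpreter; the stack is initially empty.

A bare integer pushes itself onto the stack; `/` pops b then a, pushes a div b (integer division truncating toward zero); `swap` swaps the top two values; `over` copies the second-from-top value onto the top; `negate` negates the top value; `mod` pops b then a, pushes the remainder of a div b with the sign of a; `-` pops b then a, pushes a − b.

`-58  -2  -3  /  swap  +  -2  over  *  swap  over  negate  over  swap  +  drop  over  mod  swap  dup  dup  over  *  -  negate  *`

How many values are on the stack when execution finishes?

-58    → [-58]
-2     → [-58, -2]
-3     → [-58, -2, -3]
/      → [-58, 0]
swap   → [0, -58]
+      → [-58]
-2     → [-58, -2]
over   → [-58, -2, -58]
*      → [-58, 116]
swap   → [116, -58]
over   → [116, -58, 116]
negate → [116, -58, -116]
over   → [116, -58, -116, -58]
swap   → [116, -58, -58, -116]
+      → [116, -58, -174]
drop   → [116, -58]
over   → [116, -58, 116]
mod    → [116, -58]
swap   → [-58, 116]
dup    → [-58, 116, 116]
dup    → [-58, 116, 116, 116]
over   → [-58, 116, 116, 116, 116]
*      → [-58, 116, 116, 13456]
-      → [-58, 116, -13340]
negate → [-58, 116, 13340]
*      → [-58, 1547440]

2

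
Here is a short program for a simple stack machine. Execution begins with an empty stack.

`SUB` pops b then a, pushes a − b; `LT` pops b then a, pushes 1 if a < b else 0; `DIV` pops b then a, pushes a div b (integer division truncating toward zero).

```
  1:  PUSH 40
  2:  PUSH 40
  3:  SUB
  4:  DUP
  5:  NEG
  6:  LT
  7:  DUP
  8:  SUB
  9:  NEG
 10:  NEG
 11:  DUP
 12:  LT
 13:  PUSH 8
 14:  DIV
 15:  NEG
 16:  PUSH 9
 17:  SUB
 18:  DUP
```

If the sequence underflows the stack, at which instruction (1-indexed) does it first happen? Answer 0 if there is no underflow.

PUSH 40  40
PUSH 40  40 40
SUB      0
DUP      0 0
NEG      0 0
LT       0
DUP      0 0
SUB      0
NEG      0
NEG      0
DUP      0 0
LT       0
PUSH 8   0 8
DIV      0
NEG      0
PUSH 9   0 9
SUB      -9
DUP      -9 -9

0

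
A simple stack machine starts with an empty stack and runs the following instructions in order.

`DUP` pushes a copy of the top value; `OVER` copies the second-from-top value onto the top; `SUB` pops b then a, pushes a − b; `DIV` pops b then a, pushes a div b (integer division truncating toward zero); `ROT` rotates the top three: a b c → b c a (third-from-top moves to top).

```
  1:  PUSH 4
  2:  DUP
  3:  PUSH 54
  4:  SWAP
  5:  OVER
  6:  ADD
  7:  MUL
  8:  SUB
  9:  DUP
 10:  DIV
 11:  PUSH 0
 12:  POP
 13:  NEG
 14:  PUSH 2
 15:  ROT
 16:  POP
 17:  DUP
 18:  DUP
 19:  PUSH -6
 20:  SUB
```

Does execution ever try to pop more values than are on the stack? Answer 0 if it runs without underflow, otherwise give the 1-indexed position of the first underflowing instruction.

PUSH 4  -> 4
DUP     -> 4 4
PUSH 54 -> 4 4 54
SWAP    -> 4 54 4
OVER    -> 4 54 4 54
ADD     -> 4 54 58
MUL     -> 4 3132
SUB     -> -3128
DUP     -> -3128 -3128
DIV     -> 1
PUSH 0  -> 1 0
POP     -> 1
NEG     -> -1
PUSH 2  -> -1 2
ROT  — needs 3 operands, stack has 2 → underflow

15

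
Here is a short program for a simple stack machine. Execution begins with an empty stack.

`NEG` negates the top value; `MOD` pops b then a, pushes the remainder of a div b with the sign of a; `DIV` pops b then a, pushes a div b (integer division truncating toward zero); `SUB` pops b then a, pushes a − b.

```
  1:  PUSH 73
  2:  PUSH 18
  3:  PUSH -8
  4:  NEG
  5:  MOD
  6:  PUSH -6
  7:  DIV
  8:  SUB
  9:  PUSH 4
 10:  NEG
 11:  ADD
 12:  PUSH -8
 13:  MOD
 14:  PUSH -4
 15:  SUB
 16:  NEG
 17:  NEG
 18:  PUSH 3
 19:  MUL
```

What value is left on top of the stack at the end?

27

PUSH 73 -> [73]
PUSH 18 -> [73, 18]
PUSH -8 -> [73, 18, -8]
NEG     -> [73, 18, 8]
MOD     -> [73, 2]
PUSH -6 -> [73, 2, -6]
DIV     -> [73, 0]
SUB     -> [73]
PUSH 4  -> [73, 4]
NEG     -> [73, -4]
ADD     -> [69]
PUSH -8 -> [69, -8]
MOD     -> [5]
PUSH -4 -> [5, -4]
SUB     -> [9]
NEG     -> [-9]
NEG     -> [9]
PUSH 3  -> [9, 3]
MUL     -> [27]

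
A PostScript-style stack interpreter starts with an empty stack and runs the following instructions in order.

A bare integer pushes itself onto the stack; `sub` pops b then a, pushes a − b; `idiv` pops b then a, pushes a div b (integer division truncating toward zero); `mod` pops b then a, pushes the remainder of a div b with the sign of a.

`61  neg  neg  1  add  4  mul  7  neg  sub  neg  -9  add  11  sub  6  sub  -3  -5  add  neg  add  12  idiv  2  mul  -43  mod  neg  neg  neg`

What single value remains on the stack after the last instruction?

1

61   → [61]
neg  → [-61]
neg  → [61]
1    → [61, 1]
add  → [62]
4    → [62, 4]
mul  → [248]
7    → [248, 7]
neg  → [248, -7]
sub  → [255]
neg  → [-255]
-9   → [-255, -9]
add  → [-264]
11   → [-264, 11]
sub  → [-275]
6    → [-275, 6]
sub  → [-281]
-3   → [-281, -3]
-5   → [-281, -3, -5]
add  → [-281, -8]
neg  → [-281, 8]
add  → [-273]
12   → [-273, 12]
idiv → [-22]
2    → [-22, 2]
mul  → [-44]
-43  → [-44, -43]
mod  → [-1]
neg  → [1]
neg  → [-1]
neg  → [1]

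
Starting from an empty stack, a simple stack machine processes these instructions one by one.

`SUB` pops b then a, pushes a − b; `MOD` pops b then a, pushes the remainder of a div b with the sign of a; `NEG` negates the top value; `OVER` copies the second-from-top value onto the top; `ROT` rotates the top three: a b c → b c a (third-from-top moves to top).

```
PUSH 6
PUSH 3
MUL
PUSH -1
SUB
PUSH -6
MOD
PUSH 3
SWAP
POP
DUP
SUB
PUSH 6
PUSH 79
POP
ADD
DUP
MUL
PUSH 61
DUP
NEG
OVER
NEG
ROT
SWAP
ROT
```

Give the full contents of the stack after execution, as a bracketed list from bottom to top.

PUSH 6  → 6
PUSH 3  → 6 3
MUL     → 18
PUSH -1 → 18 -1
SUB     → 19
PUSH -6 → 19 -6
MOD     → 1
PUSH 3  → 1 3
SWAP    → 3 1
POP     → 3
DUP     → 3 3
SUB     → 0
PUSH 6  → 0 6
PUSH 79 → 0 6 79
POP     → 0 6
ADD     → 6
DUP     → 6 6
MUL     → 36
PUSH 61 → 36 61
DUP     → 36 61 61
NEG     → 36 61 -61
OVER    → 36 61 -61 61
NEG     → 36 61 -61 -61
ROT     → 36 -61 -61 61
SWAP    → 36 -61 61 -61
ROT     → 36 61 -61 -61

[36, 61, -61, -61]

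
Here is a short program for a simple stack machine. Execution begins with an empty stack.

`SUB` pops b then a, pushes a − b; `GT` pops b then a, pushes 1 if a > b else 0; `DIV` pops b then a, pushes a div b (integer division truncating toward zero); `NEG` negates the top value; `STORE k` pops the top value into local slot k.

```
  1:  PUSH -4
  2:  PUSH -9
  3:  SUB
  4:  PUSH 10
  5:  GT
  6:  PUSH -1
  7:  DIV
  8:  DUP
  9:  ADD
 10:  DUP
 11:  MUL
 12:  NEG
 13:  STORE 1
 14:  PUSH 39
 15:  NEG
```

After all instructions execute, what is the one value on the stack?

-39

PUSH -4 -> -4
PUSH -9 -> -4 -9
SUB     -> 5
PUSH 10 -> 5 10
GT      -> 0
PUSH -1 -> 0 -1
DIV     -> 0
DUP     -> 0 0
ADD     -> 0
DUP     -> 0 0
MUL     -> 0
NEG     -> 0
STORE 1 -> (empty)
PUSH 39 -> 39
NEG     -> -39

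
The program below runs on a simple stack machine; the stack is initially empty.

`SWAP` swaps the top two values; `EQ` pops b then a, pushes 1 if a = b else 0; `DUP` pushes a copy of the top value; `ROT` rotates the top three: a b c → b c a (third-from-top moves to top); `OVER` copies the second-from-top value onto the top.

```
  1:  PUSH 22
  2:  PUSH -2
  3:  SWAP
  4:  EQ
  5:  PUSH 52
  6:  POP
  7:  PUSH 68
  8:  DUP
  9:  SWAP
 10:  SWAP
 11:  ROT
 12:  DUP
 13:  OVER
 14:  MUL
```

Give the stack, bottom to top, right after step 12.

PUSH 22  [22]
PUSH -2  [22, -2]
SWAP     [-2, 22]
EQ       [0]
PUSH 52  [0, 52]
POP      [0]
PUSH 68  [0, 68]
DUP      [0, 68, 68]
SWAP     [0, 68, 68]
SWAP     [0, 68, 68]
ROT      [68, 68, 0]
DUP      [68, 68, 0, 0]

[68, 68, 0, 0]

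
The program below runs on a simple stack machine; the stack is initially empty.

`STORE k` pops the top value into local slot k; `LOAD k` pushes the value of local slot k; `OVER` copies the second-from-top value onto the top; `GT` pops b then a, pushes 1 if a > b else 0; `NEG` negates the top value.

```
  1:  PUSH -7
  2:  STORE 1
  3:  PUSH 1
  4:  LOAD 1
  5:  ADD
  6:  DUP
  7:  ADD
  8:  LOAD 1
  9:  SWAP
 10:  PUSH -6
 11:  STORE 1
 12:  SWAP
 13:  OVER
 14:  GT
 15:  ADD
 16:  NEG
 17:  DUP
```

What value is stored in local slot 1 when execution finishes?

-6

PUSH -7  -7
STORE 1  (empty)
PUSH 1   1
LOAD 1   1 -7
ADD      -6
DUP      -6 -6
ADD      -12
LOAD 1   -12 -7
SWAP     -7 -12
PUSH -6  -7 -12 -6
STORE 1  -7 -12
SWAP     -12 -7
OVER     -12 -7 -12
GT       -12 1
ADD      -11
NEG      11
DUP      11 11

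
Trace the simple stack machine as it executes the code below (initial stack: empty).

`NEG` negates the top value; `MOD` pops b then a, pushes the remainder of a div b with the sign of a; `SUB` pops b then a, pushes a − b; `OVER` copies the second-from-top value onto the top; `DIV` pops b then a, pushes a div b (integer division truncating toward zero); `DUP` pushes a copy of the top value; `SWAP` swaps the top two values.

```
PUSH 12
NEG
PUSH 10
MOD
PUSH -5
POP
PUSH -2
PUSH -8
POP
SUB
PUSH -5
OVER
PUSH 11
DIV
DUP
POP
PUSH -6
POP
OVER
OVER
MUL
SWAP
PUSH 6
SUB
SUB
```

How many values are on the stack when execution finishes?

3

PUSH 12 -> 12
NEG     -> -12
PUSH 10 -> -12 10
MOD     -> -2
PUSH -5 -> -2 -5
POP     -> -2
PUSH -2 -> -2 -2
PUSH -8 -> -2 -2 -8
POP     -> -2 -2
SUB     -> 0
PUSH -5 -> 0 -5
OVER    -> 0 -5 0
PUSH 11 -> 0 -5 0 11
DIV     -> 0 -5 0
DUP     -> 0 -5 0 0
POP     -> 0 -5 0
PUSH -6 -> 0 -5 0 -6
POP     -> 0 -5 0
OVER    -> 0 -5 0 -5
OVER    -> 0 -5 0 -5 0
MUL     -> 0 -5 0 0
SWAP    -> 0 -5 0 0
PUSH 6  -> 0 -5 0 0 6
SUB     -> 0 -5 0 -6
SUB     -> 0 -5 6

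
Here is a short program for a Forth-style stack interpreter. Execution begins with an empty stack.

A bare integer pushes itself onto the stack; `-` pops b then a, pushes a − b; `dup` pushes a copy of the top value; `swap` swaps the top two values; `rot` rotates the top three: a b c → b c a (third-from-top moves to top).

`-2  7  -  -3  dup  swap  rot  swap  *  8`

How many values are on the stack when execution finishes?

3

-2   : [-2]
7    : [-2, 7]
-    : [-9]
-3   : [-9, -3]
dup  : [-9, -3, -3]
swap : [-9, -3, -3]
rot  : [-3, -3, -9]
swap : [-3, -9, -3]
*    : [-3, 27]
8    : [-3, 27, 8]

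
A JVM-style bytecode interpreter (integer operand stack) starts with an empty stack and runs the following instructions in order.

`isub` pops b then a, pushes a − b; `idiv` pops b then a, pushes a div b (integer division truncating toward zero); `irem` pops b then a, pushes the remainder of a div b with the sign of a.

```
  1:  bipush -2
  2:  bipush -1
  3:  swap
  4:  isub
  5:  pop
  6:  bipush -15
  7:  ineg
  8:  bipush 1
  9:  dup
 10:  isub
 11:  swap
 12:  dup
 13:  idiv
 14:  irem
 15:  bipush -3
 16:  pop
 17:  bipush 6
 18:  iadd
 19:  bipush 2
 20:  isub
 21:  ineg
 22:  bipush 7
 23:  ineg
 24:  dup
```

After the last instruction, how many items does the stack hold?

3

bipush -2  → -2
bipush -1  → -2 -1
swap       → -1 -2
isub       → 1
pop        → (empty)
bipush -15 → -15
ineg       → 15
bipush 1   → 15 1
dup        → 15 1 1
isub       → 15 0
swap       → 0 15
dup        → 0 15 15
idiv       → 0 1
irem       → 0
bipush -3  → 0 -3
pop        → 0
bipush 6   → 0 6
iadd       → 6
bipush 2   → 6 2
isub       → 4
ineg       → -4
bipush 7   → -4 7
ineg       → -4 -7
dup        → -4 -7 -7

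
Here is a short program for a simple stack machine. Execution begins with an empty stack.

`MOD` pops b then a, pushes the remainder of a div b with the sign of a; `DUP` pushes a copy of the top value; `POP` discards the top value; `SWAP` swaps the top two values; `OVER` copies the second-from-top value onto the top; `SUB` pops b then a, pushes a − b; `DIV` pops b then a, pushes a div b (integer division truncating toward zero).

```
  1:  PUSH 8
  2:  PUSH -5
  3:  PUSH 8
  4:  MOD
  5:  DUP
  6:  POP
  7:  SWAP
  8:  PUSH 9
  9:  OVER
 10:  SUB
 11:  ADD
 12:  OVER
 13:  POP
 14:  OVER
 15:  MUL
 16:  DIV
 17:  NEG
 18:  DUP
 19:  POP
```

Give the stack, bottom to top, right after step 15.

[-5, -45]

PUSH 8  → [8]
PUSH -5 → [8, -5]
PUSH 8  → [8, -5, 8]
MOD     → [8, -5]
DUP     → [8, -5, -5]
POP     → [8, -5]
SWAP    → [-5, 8]
PUSH 9  → [-5, 8, 9]
OVER    → [-5, 8, 9, 8]
SUB     → [-5, 8, 1]
ADD     → [-5, 9]
OVER    → [-5, 9, -5]
POP     → [-5, 9]
OVER    → [-5, 9, -5]
MUL     → [-5, -45]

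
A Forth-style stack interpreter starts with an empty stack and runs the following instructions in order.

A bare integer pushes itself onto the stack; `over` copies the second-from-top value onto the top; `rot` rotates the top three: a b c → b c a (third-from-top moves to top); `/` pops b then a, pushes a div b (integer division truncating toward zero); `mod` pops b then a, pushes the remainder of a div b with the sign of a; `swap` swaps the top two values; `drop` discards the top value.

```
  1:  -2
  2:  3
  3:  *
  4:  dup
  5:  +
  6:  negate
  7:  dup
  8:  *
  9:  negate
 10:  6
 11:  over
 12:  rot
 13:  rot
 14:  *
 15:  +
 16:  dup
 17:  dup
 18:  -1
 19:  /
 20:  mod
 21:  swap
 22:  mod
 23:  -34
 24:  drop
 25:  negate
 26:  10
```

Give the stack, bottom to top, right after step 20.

-2      -2
3       -2 3
*       -6
dup     -6 -6
+       -12
negate  12
dup     12 12
*       144
negate  -144
6       -144 6
over    -144 6 -144
rot     6 -144 -144
rot     -144 -144 6
*       -144 -864
+       -1008
dup     -1008 -1008
dup     -1008 -1008 -1008
-1      -1008 -1008 -1008 -1
/       -1008 -1008 1008
mod     -1008 0

[-1008, 0]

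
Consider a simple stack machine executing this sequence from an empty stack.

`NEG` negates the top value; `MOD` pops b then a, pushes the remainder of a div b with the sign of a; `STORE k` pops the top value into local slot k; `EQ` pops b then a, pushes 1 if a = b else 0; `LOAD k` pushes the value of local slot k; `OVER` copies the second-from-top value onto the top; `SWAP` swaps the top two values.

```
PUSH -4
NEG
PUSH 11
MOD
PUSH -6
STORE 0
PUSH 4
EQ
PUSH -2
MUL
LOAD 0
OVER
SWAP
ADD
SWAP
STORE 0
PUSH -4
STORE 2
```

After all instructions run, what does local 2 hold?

-4

PUSH -4 : [-4]
NEG     : [4]
PUSH 11 : [4, 11]
MOD     : [4]
PUSH -6 : [4, -6]
STORE 0 : [4]
PUSH 4  : [4, 4]
EQ      : [1]
PUSH -2 : [1, -2]
MUL     : [-2]
LOAD 0  : [-2, -6]
OVER    : [-2, -6, -2]
SWAP    : [-2, -2, -6]
ADD     : [-2, -8]
SWAP    : [-8, -2]
STORE 0 : [-8]
PUSH -4 : [-8, -4]
STORE 2 : [-8]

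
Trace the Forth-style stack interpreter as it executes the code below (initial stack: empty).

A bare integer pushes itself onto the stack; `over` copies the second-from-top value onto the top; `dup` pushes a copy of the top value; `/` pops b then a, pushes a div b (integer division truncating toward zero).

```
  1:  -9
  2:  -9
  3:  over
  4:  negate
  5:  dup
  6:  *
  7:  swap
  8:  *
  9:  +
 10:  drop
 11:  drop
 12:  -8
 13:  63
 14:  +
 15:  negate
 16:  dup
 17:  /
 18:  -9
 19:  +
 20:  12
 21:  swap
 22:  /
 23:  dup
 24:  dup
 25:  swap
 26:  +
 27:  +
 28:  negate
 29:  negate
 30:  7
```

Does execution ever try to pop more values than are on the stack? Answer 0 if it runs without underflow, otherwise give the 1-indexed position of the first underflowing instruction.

11

-9     -> [-9]
-9     -> [-9, -9]
over   -> [-9, -9, -9]
negate -> [-9, -9, 9]
dup    -> [-9, -9, 9, 9]
*      -> [-9, -9, 81]
swap   -> [-9, 81, -9]
*      -> [-9, -729]
+      -> [-738]
drop   -> []
drop  — needs 1 operand, stack has 0 → underflow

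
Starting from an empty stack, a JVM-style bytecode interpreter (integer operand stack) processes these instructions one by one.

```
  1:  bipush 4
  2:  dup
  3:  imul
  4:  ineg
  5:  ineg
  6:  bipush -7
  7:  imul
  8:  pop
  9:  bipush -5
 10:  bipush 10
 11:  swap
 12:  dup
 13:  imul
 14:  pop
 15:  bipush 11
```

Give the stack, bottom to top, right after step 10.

bipush 4  → [4]
dup       → [4, 4]
imul      → [16]
ineg      → [-16]
ineg      → [16]
bipush -7 → [16, -7]
imul      → [-112]
pop       → []
bipush -5 → [-5]
bipush 10 → [-5, 10]

[-5, 10]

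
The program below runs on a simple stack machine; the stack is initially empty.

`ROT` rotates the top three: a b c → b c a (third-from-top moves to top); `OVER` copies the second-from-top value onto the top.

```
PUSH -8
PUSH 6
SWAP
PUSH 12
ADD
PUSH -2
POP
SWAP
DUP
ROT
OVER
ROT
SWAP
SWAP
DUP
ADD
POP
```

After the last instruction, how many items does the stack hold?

3

PUSH -8 : [-8]
PUSH 6  : [-8, 6]
SWAP    : [6, -8]
PUSH 12 : [6, -8, 12]
ADD     : [6, 4]
PUSH -2 : [6, 4, -2]
POP     : [6, 4]
SWAP    : [4, 6]
DUP     : [4, 6, 6]
ROT     : [6, 6, 4]
OVER    : [6, 6, 4, 6]
ROT     : [6, 4, 6, 6]
SWAP    : [6, 4, 6, 6]
SWAP    : [6, 4, 6, 6]
DUP     : [6, 4, 6, 6, 6]
ADD     : [6, 4, 6, 12]
POP     : [6, 4, 6]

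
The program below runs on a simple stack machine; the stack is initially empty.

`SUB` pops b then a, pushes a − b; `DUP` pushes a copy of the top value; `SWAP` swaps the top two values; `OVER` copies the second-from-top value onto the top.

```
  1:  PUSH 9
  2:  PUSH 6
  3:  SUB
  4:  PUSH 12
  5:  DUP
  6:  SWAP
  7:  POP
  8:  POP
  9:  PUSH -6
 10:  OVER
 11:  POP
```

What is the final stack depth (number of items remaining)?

2

PUSH 9  → [9]
PUSH 6  → [9, 6]
SUB     → [3]
PUSH 12 → [3, 12]
DUP     → [3, 12, 12]
SWAP    → [3, 12, 12]
POP     → [3, 12]
POP     → [3]
PUSH -6 → [3, -6]
OVER    → [3, -6, 3]
POP     → [3, -6]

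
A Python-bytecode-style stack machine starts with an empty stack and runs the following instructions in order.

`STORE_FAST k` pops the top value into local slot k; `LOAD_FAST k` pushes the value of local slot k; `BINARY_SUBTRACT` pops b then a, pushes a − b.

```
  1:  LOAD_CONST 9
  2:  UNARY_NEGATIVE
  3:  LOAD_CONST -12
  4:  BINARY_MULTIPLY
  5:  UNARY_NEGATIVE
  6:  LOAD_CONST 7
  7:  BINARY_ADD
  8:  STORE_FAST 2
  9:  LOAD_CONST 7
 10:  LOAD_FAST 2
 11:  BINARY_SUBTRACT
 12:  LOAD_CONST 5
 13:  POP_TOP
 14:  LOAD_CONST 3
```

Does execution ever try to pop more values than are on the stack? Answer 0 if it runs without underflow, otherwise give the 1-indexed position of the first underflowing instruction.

LOAD_CONST 9    → [9]
UNARY_NEGATIVE  → [-9]
LOAD_CONST -12  → [-9, -12]
BINARY_MULTIPLY → [108]
UNARY_NEGATIVE  → [-108]
LOAD_CONST 7    → [-108, 7]
BINARY_ADD      → [-101]
STORE_FAST 2    → []
LOAD_CONST 7    → [7]
LOAD_FAST 2     → [7, -101]
BINARY_SUBTRACT → [108]
LOAD_CONST 5    → [108, 5]
POP_TOP         → [108]
LOAD_CONST 3    → [108, 3]

0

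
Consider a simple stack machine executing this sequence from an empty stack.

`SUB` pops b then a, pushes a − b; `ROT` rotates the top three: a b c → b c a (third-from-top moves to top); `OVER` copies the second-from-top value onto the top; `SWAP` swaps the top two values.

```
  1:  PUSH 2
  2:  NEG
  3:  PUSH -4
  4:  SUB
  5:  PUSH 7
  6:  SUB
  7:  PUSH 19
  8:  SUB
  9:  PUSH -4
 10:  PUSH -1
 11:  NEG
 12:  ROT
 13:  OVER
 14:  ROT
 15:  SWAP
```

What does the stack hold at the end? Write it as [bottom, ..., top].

[-4, -24, 1, 1]

PUSH 2  -> [2]
NEG     -> [-2]
PUSH -4 -> [-2, -4]
SUB     -> [2]
PUSH 7  -> [2, 7]
SUB     -> [-5]
PUSH 19 -> [-5, 19]
SUB     -> [-24]
PUSH -4 -> [-24, -4]
PUSH -1 -> [-24, -4, -1]
NEG     -> [-24, -4, 1]
ROT     -> [-4, 1, -24]
OVER    -> [-4, 1, -24, 1]
ROT     -> [-4, -24, 1, 1]
SWAP    -> [-4, -24, 1, 1]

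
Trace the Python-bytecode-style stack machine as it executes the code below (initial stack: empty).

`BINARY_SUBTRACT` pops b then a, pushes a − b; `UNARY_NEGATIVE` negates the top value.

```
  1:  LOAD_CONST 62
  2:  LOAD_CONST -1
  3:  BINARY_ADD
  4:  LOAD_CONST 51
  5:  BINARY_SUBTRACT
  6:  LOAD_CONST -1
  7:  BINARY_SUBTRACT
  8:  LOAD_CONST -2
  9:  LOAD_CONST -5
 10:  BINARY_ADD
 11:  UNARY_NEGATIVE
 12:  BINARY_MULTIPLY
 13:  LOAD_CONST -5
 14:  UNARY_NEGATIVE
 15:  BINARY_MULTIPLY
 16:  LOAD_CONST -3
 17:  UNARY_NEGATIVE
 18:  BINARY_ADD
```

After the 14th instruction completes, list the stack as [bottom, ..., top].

LOAD_CONST 62    62
LOAD_CONST -1    62 -1
BINARY_ADD       61
LOAD_CONST 51    61 51
BINARY_SUBTRACT  10
LOAD_CONST -1    10 -1
BINARY_SUBTRACT  11
LOAD_CONST -2    11 -2
LOAD_CONST -5    11 -2 -5
BINARY_ADD       11 -7
UNARY_NEGATIVE   11 7
BINARY_MULTIPLY  77
LOAD_CONST -5    77 -5
UNARY_NEGATIVE   77 5

[77, 5]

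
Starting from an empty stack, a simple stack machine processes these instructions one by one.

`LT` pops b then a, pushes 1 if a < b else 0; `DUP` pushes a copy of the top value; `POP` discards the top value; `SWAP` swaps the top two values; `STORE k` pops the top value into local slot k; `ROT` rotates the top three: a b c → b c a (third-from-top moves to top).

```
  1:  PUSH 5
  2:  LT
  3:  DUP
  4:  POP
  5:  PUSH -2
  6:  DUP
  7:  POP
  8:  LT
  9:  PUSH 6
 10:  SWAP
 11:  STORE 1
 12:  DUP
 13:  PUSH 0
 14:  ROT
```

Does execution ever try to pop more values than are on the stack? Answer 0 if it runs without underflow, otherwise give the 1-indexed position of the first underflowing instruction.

PUSH 5 → [5]
LT  — needs 2 operands, stack has 1 → underflow

2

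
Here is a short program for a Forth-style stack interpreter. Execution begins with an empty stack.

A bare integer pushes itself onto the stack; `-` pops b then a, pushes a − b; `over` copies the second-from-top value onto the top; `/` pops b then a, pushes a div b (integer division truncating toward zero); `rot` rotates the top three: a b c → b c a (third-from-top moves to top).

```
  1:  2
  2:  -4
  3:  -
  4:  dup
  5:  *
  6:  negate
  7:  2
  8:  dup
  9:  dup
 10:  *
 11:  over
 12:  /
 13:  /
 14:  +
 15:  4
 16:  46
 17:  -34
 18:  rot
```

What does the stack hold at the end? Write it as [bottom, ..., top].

2      → [2]
-4     → [2, -4]
-      → [6]
dup    → [6, 6]
*      → [36]
negate → [-36]
2      → [-36, 2]
dup    → [-36, 2, 2]
dup    → [-36, 2, 2, 2]
*      → [-36, 2, 4]
over   → [-36, 2, 4, 2]
/      → [-36, 2, 2]
/      → [-36, 1]
+      → [-35]
4      → [-35, 4]
46     → [-35, 4, 46]
-34    → [-35, 4, 46, -34]
rot    → [-35, 46, -34, 4]

[-35, 46, -34, 4]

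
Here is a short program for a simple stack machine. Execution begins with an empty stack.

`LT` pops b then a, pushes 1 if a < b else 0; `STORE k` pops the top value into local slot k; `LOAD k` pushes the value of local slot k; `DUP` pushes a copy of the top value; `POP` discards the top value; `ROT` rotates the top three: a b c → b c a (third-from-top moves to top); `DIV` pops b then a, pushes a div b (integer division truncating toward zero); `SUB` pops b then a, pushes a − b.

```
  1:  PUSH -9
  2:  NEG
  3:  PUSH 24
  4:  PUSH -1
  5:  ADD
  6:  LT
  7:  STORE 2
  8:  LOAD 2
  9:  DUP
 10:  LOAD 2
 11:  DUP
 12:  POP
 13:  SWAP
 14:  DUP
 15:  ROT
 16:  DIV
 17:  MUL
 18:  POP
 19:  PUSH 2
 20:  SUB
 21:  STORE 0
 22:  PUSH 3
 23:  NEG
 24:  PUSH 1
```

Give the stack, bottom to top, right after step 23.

PUSH -9 : [-9]
NEG     : [9]
PUSH 24 : [9, 24]
PUSH -1 : [9, 24, -1]
ADD     : [9, 23]
LT      : [1]
STORE 2 : []
LOAD 2  : [1]
DUP     : [1, 1]
LOAD 2  : [1, 1, 1]
DUP     : [1, 1, 1, 1]
POP     : [1, 1, 1]
SWAP    : [1, 1, 1]
DUP     : [1, 1, 1, 1]
ROT     : [1, 1, 1, 1]
DIV     : [1, 1, 1]
MUL     : [1, 1]
POP     : [1]
PUSH 2  : [1, 2]
SUB     : [-1]
STORE 0 : []
PUSH 3  : [3]
NEG     : [-3]

[-3]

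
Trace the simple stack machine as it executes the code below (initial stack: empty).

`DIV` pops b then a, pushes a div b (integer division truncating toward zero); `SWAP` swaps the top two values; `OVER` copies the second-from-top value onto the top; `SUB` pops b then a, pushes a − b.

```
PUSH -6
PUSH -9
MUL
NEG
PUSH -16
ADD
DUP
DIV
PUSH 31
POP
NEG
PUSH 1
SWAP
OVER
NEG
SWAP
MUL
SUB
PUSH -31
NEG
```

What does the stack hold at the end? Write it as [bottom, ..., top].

PUSH -6   -6
PUSH -9   -6 -9
MUL       54
NEG       -54
PUSH -16  -54 -16
ADD       -70
DUP       -70 -70
DIV       1
PUSH 31   1 31
POP       1
NEG       -1
PUSH 1    -1 1
SWAP      1 -1
OVER      1 -1 1
NEG       1 -1 -1
SWAP      1 -1 -1
MUL       1 1
SUB       0
PUSH -31  0 -31
NEG       0 31

[0, 31]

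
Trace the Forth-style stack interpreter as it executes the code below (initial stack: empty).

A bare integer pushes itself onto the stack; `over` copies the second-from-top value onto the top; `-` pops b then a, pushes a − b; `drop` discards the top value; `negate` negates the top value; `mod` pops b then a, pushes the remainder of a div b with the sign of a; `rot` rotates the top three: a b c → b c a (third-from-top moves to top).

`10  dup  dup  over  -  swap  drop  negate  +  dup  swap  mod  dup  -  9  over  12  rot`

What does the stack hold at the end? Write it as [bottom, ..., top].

[0, 0, 12, 9]

10      10
dup     10 10
dup     10 10 10
over    10 10 10 10
-       10 10 0
swap    10 0 10
drop    10 0
negate  10 0
+       10
dup     10 10
swap    10 10
mod     0
dup     0 0
-       0
9       0 9
over    0 9 0
12      0 9 0 12
rot     0 0 12 9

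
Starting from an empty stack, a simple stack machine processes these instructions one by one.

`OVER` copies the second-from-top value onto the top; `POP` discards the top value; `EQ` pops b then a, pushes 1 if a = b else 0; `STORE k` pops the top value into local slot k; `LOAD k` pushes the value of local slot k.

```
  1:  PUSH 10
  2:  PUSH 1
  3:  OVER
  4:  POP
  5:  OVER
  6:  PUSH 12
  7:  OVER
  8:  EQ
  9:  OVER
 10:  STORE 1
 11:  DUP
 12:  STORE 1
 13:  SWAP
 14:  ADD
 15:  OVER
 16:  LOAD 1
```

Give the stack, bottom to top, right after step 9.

PUSH 10 : [10]
PUSH 1  : [10, 1]
OVER    : [10, 1, 10]
POP     : [10, 1]
OVER    : [10, 1, 10]
PUSH 12 : [10, 1, 10, 12]
OVER    : [10, 1, 10, 12, 10]
EQ      : [10, 1, 10, 0]
OVER    : [10, 1, 10, 0, 10]

[10, 1, 10, 0, 10]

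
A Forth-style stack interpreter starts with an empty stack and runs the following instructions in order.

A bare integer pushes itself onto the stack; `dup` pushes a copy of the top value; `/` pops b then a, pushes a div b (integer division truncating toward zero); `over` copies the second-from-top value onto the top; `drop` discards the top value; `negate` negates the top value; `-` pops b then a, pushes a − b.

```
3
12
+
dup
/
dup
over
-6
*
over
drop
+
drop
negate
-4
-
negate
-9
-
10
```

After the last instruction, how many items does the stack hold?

2

3      -> [3]
12     -> [3, 12]
+      -> [15]
dup    -> [15, 15]
/      -> [1]
dup    -> [1, 1]
over   -> [1, 1, 1]
-6     -> [1, 1, 1, -6]
*      -> [1, 1, -6]
over   -> [1, 1, -6, 1]
drop   -> [1, 1, -6]
+      -> [1, -5]
drop   -> [1]
negate -> [-1]
-4     -> [-1, -4]
-      -> [3]
negate -> [-3]
-9     -> [-3, -9]
-      -> [6]
10     -> [6, 10]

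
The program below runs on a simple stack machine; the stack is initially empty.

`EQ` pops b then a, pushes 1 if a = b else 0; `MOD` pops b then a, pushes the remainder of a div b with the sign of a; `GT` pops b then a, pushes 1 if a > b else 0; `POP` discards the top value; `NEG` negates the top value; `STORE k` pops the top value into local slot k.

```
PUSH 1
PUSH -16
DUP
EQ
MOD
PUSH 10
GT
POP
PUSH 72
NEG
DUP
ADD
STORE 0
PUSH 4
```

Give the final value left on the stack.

4

PUSH 1   -> [1]
PUSH -16 -> [1, -16]
DUP      -> [1, -16, -16]
EQ       -> [1, 1]
MOD      -> [0]
PUSH 10  -> [0, 10]
GT       -> [0]
POP      -> []
PUSH 72  -> [72]
NEG      -> [-72]
DUP      -> [-72, -72]
ADD      -> [-144]
STORE 0  -> []
PUSH 4   -> [4]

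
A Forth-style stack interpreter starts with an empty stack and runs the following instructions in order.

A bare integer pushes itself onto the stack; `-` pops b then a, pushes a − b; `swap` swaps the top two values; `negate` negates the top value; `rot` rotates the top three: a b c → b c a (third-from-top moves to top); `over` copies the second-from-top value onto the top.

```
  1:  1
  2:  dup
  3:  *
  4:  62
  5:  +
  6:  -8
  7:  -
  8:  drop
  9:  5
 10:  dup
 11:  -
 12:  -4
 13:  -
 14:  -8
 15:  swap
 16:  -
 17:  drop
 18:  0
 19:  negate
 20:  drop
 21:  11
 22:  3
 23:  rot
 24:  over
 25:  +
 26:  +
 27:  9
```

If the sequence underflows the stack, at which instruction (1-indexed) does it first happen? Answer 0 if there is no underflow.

23

1      → [1]
dup    → [1, 1]
*      → [1]
62     → [1, 62]
+      → [63]
-8     → [63, -8]
-      → [71]
drop   → []
5      → [5]
dup    → [5, 5]
-      → [0]
-4     → [0, -4]
-      → [4]
-8     → [4, -8]
swap   → [-8, 4]
-      → [-12]
drop   → []
0      → [0]
negate → [0]
drop   → []
11     → [11]
3      → [11, 3]
rot  — needs 3 operands, stack has 2 → underflow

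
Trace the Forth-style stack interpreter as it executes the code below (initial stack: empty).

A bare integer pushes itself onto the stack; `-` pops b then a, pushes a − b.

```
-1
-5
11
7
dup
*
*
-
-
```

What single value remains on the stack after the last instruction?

543

-1  → -1
-5  → -1 -5
11  → -1 -5 11
7   → -1 -5 11 7
dup → -1 -5 11 7 7
*   → -1 -5 11 49
*   → -1 -5 539
-   → -1 -544
-   → 543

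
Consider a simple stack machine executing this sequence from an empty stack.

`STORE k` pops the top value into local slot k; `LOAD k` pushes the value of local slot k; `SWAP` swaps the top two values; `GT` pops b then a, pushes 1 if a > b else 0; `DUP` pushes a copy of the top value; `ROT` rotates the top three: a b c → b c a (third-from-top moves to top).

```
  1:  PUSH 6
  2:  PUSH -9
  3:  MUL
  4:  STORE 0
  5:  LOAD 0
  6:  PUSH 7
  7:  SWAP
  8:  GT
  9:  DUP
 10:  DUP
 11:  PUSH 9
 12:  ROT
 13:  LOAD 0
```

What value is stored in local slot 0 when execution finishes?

PUSH 6  -> [6]
PUSH -9 -> [6, -9]
MUL     -> [-54]
STORE 0 -> []
LOAD 0  -> [-54]
PUSH 7  -> [-54, 7]
SWAP    -> [7, -54]
GT      -> [1]
DUP     -> [1, 1]
DUP     -> [1, 1, 1]
PUSH 9  -> [1, 1, 1, 9]
ROT     -> [1, 1, 9, 1]
LOAD 0  -> [1, 1, 9, 1, -54]

-54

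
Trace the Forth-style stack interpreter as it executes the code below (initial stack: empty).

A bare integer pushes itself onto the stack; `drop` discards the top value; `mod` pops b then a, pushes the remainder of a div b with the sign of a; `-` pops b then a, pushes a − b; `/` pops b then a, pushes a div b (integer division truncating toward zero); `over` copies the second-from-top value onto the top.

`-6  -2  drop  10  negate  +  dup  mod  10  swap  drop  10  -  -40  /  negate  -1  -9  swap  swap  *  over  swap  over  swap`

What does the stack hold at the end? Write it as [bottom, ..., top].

[0, 0, 0, 9]

-6     → [-6]
-2     → [-6, -2]
drop   → [-6]
10     → [-6, 10]
negate → [-6, -10]
+      → [-16]
dup    → [-16, -16]
mod    → [0]
10     → [0, 10]
swap   → [10, 0]
drop   → [10]
10     → [10, 10]
-      → [0]
-40    → [0, -40]
/      → [0]
negate → [0]
-1     → [0, -1]
-9     → [0, -1, -9]
swap   → [0, -9, -1]
swap   → [0, -1, -9]
*      → [0, 9]
over   → [0, 9, 0]
swap   → [0, 0, 9]
over   → [0, 0, 9, 0]
swap   → [0, 0, 0, 9]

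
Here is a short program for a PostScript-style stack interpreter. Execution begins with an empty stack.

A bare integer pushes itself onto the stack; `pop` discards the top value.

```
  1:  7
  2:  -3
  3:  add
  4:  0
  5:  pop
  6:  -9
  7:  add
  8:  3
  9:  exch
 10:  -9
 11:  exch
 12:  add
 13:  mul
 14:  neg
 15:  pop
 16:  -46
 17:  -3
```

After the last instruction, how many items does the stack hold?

2

7     7
-3    7 -3
add   4
0     4 0
pop   4
-9    4 -9
add   -5
3     -5 3
exch  3 -5
-9    3 -5 -9
exch  3 -9 -5
add   3 -14
mul   -42
neg   42
pop   (empty)
-46   -46
-3    -46 -3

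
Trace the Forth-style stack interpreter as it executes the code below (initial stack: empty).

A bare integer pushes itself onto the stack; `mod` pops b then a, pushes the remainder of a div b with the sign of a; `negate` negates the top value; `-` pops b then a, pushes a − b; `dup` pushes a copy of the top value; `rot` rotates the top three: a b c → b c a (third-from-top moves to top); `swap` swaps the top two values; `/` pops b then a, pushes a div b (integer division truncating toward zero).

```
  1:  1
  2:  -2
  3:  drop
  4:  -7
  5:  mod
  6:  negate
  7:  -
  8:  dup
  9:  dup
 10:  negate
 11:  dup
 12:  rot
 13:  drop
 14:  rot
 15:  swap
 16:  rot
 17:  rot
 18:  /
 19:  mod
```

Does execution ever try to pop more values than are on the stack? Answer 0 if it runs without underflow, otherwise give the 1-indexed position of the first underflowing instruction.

1       1
-2      1 -2
drop    1
-7      1 -7
mod     1
negate  -1
-  — needs 2 operands, stack has 1 → underflow

7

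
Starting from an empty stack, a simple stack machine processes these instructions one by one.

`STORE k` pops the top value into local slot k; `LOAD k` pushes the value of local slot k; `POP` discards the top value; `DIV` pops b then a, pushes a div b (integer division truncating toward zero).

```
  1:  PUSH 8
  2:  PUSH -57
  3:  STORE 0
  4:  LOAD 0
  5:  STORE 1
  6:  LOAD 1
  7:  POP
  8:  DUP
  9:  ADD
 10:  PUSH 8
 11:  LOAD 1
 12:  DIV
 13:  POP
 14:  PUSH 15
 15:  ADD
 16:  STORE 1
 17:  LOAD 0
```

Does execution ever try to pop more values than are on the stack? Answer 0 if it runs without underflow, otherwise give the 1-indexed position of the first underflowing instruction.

0

PUSH 8   -> 8
PUSH -57 -> 8 -57
STORE 0  -> 8
LOAD 0   -> 8 -57
STORE 1  -> 8
LOAD 1   -> 8 -57
POP      -> 8
DUP      -> 8 8
ADD      -> 16
PUSH 8   -> 16 8
LOAD 1   -> 16 8 -57
DIV      -> 16 0
POP      -> 16
PUSH 15  -> 16 15
ADD      -> 31
STORE 1  -> (empty)
LOAD 0   -> -57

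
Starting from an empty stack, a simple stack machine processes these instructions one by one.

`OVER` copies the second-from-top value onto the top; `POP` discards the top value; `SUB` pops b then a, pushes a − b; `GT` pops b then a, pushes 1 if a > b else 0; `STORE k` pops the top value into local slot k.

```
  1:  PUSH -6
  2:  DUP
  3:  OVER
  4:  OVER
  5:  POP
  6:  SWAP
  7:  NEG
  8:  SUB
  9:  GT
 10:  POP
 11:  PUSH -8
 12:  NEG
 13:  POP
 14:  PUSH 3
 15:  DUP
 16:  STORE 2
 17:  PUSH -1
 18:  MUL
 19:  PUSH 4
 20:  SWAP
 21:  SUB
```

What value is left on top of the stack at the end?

7

PUSH -6  -6
DUP      -6 -6
OVER     -6 -6 -6
OVER     -6 -6 -6 -6
POP      -6 -6 -6
SWAP     -6 -6 -6
NEG      -6 -6 6
SUB      -6 -12
GT       1
POP      (empty)
PUSH -8  -8
NEG      8
POP      (empty)
PUSH 3   3
DUP      3 3
STORE 2  3
PUSH -1  3 -1
MUL      -3
PUSH 4   -3 4
SWAP     4 -3
SUB      7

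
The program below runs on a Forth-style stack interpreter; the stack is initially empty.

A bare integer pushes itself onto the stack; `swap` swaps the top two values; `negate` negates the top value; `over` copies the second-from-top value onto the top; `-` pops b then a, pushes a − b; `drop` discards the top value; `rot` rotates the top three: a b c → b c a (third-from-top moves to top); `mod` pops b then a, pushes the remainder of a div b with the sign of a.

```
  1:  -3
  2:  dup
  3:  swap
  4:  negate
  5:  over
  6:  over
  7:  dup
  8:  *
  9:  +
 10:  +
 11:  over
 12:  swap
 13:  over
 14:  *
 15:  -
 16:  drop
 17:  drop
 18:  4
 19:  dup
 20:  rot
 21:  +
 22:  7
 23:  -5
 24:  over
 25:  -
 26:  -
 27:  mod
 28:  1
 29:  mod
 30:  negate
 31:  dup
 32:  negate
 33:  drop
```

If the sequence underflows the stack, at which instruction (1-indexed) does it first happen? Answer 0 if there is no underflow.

20

-3     -> [-3]
dup    -> [-3, -3]
swap   -> [-3, -3]
negate -> [-3, 3]
over   -> [-3, 3, -3]
over   -> [-3, 3, -3, 3]
dup    -> [-3, 3, -3, 3, 3]
*      -> [-3, 3, -3, 9]
+      -> [-3, 3, 6]
+      -> [-3, 9]
over   -> [-3, 9, -3]
swap   -> [-3, -3, 9]
over   -> [-3, -3, 9, -3]
*      -> [-3, -3, -27]
-      -> [-3, 24]
drop   -> [-3]
drop   -> []
4      -> [4]
dup    -> [4, 4]
rot  — needs 3 operands, stack has 2 → underflow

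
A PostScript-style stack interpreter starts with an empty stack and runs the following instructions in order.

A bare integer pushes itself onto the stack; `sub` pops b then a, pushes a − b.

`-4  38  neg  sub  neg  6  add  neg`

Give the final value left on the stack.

-4  → -4
38  → -4 38
neg → -4 -38
sub → 34
neg → -34
6   → -34 6
add → -28
neg → 28

28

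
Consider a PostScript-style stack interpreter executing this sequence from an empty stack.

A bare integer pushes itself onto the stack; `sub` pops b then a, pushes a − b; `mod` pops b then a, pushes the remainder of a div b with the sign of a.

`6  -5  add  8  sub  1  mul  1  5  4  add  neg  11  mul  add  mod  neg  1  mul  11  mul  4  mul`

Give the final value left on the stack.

308

6    [6]
-5   [6, -5]
add  [1]
8    [1, 8]
sub  [-7]
1    [-7, 1]
mul  [-7]
1    [-7, 1]
5    [-7, 1, 5]
4    [-7, 1, 5, 4]
add  [-7, 1, 9]
neg  [-7, 1, -9]
11   [-7, 1, -9, 11]
mul  [-7, 1, -99]
add  [-7, -98]
mod  [-7]
neg  [7]
1    [7, 1]
mul  [7]
11   [7, 11]
mul  [77]
4    [77, 4]
mul  [308]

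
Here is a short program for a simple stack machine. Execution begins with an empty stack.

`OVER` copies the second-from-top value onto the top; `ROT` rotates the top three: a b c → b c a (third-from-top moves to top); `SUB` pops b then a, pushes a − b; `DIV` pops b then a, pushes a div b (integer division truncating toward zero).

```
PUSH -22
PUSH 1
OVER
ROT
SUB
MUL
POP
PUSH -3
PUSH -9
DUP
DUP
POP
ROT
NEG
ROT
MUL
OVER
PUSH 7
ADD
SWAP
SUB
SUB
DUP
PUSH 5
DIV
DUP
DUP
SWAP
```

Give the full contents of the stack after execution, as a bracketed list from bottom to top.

PUSH -22 : -22
PUSH 1   : -22 1
OVER     : -22 1 -22
ROT      : 1 -22 -22
SUB      : 1 0
MUL      : 0
POP      : (empty)
PUSH -3  : -3
PUSH -9  : -3 -9
DUP      : -3 -9 -9
DUP      : -3 -9 -9 -9
POP      : -3 -9 -9
ROT      : -9 -9 -3
NEG      : -9 -9 3
ROT      : -9 3 -9
MUL      : -9 -27
OVER     : -9 -27 -9
PUSH 7   : -9 -27 -9 7
ADD      : -9 -27 -2
SWAP     : -9 -2 -27
SUB      : -9 25
SUB      : -34
DUP      : -34 -34
PUSH 5   : -34 -34 5
DIV      : -34 -6
DUP      : -34 -6 -6
DUP      : -34 -6 -6 -6
SWAP     : -34 -6 -6 -6

[-34, -6, -6, -6]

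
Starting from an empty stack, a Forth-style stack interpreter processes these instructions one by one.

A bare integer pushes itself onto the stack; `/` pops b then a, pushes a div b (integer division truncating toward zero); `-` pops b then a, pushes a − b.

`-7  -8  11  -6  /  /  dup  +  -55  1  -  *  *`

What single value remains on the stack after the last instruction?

6272

-7   [-7]
-8   [-7, -8]
11   [-7, -8, 11]
-6   [-7, -8, 11, -6]
/    [-7, -8, -1]
/    [-7, 8]
dup  [-7, 8, 8]
+    [-7, 16]
-55  [-7, 16, -55]
1    [-7, 16, -55, 1]
-    [-7, 16, -56]
*    [-7, -896]
*    [6272]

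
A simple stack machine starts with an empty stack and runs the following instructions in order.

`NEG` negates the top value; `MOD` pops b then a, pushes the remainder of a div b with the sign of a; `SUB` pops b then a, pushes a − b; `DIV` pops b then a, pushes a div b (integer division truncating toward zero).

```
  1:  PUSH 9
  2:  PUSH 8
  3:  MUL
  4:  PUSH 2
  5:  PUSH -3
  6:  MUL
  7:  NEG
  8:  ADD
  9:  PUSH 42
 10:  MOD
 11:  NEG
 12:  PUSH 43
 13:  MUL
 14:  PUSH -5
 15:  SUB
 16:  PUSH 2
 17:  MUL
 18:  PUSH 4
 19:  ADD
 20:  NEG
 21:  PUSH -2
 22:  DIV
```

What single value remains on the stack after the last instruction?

PUSH 9   9
PUSH 8   9 8
MUL      72
PUSH 2   72 2
PUSH -3  72 2 -3
MUL      72 -6
NEG      72 6
ADD      78
PUSH 42  78 42
MOD      36
NEG      -36
PUSH 43  -36 43
MUL      -1548
PUSH -5  -1548 -5
SUB      -1543
PUSH 2   -1543 2
MUL      -3086
PUSH 4   -3086 4
ADD      -3082
NEG      3082
PUSH -2  3082 -2
DIV      -1541

-1541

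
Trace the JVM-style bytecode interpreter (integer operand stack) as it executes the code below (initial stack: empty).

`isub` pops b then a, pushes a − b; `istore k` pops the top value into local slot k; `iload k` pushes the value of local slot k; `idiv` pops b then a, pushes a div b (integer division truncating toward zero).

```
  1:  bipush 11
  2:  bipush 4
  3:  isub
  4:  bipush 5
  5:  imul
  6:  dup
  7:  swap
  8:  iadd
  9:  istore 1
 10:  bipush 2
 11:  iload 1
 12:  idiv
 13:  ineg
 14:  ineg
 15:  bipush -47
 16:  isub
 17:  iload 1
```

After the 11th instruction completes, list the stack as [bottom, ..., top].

[2, 70]

bipush 11  [11]
bipush 4   [11, 4]
isub       [7]
bipush 5   [7, 5]
imul       [35]
dup        [35, 35]
swap       [35, 35]
iadd       [70]
istore 1   []
bipush 2   [2]
iload 1    [2, 70]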